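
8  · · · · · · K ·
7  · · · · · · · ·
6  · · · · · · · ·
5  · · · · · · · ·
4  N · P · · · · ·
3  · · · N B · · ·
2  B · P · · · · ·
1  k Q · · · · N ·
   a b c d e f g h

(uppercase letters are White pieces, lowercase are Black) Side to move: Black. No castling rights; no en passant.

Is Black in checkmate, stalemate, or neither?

Black to move; black king on a1.
In check: yes, from the white queen on b1.
King squares — b1: attacked by Ba2; a2: attacked by Qb1; b2: attacked by Qb1.
Legal moves for Black: none.
In check with no legal moves → checkmate.

checkmate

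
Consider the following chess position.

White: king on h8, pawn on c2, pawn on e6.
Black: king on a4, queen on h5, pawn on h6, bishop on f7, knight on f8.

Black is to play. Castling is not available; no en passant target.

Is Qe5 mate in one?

yes

After Qe5: white king on h8; in check: yes, from the black queen on e5.
King squares — g7: attacked by Qe5; h7: attacked by Nf8; g8: attacked by Bf7.
White has no legal moves → checkmate.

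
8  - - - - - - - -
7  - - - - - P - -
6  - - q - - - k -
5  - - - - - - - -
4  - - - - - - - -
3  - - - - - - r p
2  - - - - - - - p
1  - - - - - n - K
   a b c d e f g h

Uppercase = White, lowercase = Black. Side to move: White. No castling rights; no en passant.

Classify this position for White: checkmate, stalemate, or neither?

White to move; white king on h1.
In check: yes, from the black queen on c6.
King squares — g1: attacked by Ph2; g2: attacked by Rg3; h2: attacked by Nf1.
Legal moves for White: none.
In check with no legal moves → checkmate.

checkmate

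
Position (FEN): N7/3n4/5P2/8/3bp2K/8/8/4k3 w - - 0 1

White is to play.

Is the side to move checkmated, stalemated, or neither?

neither

White to move; white king on h4.
In check: no.
Legal moves for White: Nc7, Nb6, Kh5, Kg5, Kg4, Kh3, Kg3, f7.
White has 8 legal moves and is not in check → neither.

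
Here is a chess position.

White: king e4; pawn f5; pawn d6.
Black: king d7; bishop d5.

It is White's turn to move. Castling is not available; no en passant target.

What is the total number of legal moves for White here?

6

White to move; king on e4.
In check: yes, from the black bishop on d5.
Legal moves: Ke5, Kxd5, Kf4, Kd4, Ke3, Kd3.
Count: 6.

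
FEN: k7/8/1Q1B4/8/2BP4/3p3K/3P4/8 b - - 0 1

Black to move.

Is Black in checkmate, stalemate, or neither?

Black to move; black king on a8.
In check: no.
King squares — a7: attacked by Qb6; b7: attacked by Qb6; b8: attacked by Qb6.
Legal moves for Black: none.
Not in check and no legal moves → stalemate.

stalemate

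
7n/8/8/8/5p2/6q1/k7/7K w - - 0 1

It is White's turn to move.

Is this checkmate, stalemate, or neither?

stalemate

White to move; white king on h1.
In check: no.
King squares — g1: attacked by Qg3; g2: attacked by Qg3; h2: attacked by Qg3.
Legal moves for White: none.
Not in check and no legal moves → stalemate.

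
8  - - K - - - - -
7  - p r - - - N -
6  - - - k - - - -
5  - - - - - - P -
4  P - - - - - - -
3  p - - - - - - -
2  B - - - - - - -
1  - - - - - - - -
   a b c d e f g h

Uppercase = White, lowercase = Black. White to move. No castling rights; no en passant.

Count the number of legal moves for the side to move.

2

White to move; king on c8.
In check: yes, from the black rook on c7.
Legal moves: Kd8, Kb8.
Count: 2.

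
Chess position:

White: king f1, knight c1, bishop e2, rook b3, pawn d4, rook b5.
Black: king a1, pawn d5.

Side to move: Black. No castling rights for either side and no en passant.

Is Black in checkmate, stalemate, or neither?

stalemate

Black to move; black king on a1.
In check: no.
King squares — b1: attacked by Rb3; a2: attacked by Nc1; b2: attacked by Rb3.
Legal moves for Black: none.
Not in check and no legal moves → stalemate.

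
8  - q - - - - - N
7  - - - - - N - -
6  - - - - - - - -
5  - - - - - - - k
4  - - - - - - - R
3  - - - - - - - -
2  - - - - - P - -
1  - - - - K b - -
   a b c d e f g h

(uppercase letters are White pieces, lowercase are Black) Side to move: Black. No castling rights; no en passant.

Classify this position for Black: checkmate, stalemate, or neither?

neither

Black to move; black king on h5.
In check: yes, from the white rook on h4.
King squares — g4: attacked by Rh4; h4: available; g5: attacked by Nf7; g6: attacked by Nh8; h6: attacked by Rh4.
Legal moves for Black: Kxh4.
Black is in check but has 1 legal move → neither.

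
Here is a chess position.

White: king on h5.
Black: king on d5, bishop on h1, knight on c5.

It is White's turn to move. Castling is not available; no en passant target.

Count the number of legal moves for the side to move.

White to move; king on h5.
In check: no.
Legal moves: Kh6, Kg6, Kg5, Kh4, Kg4.
Count: 5.

5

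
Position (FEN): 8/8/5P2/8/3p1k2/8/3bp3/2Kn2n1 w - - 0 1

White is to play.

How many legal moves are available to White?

3

White to move; king on c1.
In check: yes, from the black bishop on d2.
Legal moves: Kxd2, Kc2, Kb1.
Count: 3.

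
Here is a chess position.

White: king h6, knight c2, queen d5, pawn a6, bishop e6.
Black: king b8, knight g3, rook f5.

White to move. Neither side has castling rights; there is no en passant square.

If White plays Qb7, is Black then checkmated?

yes

After Qb7: black king on b8; in check: yes, from the white queen on b7.
King squares — a7: attacked by Qb7; b7: attacked by Pa6; c7: attacked by Qb7; a8: attacked by Qb7; c8: attacked by Be6.
Black has no legal moves → checkmate.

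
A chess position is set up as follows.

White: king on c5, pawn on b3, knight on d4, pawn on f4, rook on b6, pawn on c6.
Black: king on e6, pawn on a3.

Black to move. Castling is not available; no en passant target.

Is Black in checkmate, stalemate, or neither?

Black to move; black king on e6.
In check: yes, from the white knight on d4.
King squares — d5: attacked by Kc5; e5: attacked by Pf4; f5: attacked by Nd4; d6: attacked by Kc5; f6: available; d7: attacked by Pc6; e7: available; f7: available.
Legal moves for Black: Kf7, Ke7, Kf6.
Black is in check but has 3 legal moves → neither.

neither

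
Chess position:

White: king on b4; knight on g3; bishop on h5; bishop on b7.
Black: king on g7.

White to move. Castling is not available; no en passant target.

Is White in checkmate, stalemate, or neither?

neither

White to move; white king on b4.
In check: no.
Legal moves for White include: Bc8, Ba8, Bc6, Ba6, Bd5, Be4, Bbf3, Bg2, Bh1, Be8, Bf7, Bg6, Bg4, Bhf3, Be2, Bd1, Kc5, Kb5, ... (list truncated; more exist).
White has legal moves and is not in check → neither.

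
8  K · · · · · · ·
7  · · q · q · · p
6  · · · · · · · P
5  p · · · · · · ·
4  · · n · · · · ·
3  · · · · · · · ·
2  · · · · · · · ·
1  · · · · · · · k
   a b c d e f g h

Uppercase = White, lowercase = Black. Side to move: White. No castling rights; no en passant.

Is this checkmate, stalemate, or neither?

stalemate

White to move; white king on a8.
In check: no.
King squares — a7: attacked by Qc7; b7: attacked by Qc7; b8: attacked by Qc7.
Legal moves for White: none.
Not in check and no legal moves → stalemate.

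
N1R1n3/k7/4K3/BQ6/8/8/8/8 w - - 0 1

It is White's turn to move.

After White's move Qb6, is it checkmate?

After Qb6: black king on a7; in check: yes, from the white queen on b6.
King squares — a6: attacked by Qb6; b6: attacked by Ba5; b7: attacked by Qb6; a8: attacked by Rc8; b8: attacked by Qb6.
Black has no legal moves → checkmate.

yes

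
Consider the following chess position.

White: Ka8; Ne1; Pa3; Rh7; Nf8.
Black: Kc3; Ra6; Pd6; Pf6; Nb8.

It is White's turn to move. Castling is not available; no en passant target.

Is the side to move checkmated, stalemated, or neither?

White to move; white king on a8.
In check: yes, from the black rook on a6.
King squares — a7: attacked by Ra6; b7: available; b8: available.
Legal moves for White: Kxb8, Kb7, Ra7.
White is in check but has 3 legal moves → neither.

neither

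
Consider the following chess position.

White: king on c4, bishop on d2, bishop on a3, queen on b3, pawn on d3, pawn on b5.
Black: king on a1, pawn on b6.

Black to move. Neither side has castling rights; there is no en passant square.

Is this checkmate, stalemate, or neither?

Black to move; black king on a1.
In check: no.
King squares — b1: attacked by Qb3; a2: attacked by Qb3; b2: attacked by Ba3.
Legal moves for Black: none.
Not in check and no legal moves → stalemate.

stalemate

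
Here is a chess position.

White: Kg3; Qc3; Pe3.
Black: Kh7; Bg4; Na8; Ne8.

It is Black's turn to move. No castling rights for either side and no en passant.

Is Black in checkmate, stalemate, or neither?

Black to move; black king on h7.
In check: no.
Legal moves for Black: Ng7, Nec7, Nf6, Nd6, Nac7, Nb6, Kg8, Kh6, Kg6, Bc8, Bd7, Be6, Bh5, Bf5, Bh3, Bf3, Be2, Bd1.
Black has 18 legal moves and is not in check → neither.

neither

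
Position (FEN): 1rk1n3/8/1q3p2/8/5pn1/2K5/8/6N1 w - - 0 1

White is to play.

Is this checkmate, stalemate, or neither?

White to move; white king on c3.
In check: no.
Legal moves for White: Kc4, Kd3, Kd2, Kc2, Nh3, Nf3, Ne2.
White has 7 legal moves and is not in check → neither.

neither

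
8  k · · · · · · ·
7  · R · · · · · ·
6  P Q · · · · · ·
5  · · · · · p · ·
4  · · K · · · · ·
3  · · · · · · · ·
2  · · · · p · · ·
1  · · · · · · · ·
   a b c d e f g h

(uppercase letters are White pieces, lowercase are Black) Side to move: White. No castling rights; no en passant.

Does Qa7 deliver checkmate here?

yes

After Qa7: black king on a8; in check: yes, from the white queen on a7.
King squares — a7: attacked by Rb7; b7: attacked by Pa6; b8: attacked by Qa7.
Black has no legal moves → checkmate.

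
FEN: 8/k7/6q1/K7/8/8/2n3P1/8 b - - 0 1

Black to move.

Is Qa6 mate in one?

After Qa6: white king on a5; in check: yes, from the black queen on a6.
King squares — a4: attacked by Qa6; b4: attacked by Nc2; b5: attacked by Qa6; a6: attacked by Ka7; b6: attacked by Qa6.
White has no legal moves → checkmate.

yes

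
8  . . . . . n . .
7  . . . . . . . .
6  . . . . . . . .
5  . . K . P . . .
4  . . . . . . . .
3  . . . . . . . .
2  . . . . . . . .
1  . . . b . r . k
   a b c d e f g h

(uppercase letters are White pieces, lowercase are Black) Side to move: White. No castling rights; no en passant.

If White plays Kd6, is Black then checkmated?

no

After Kd6: black king on h1; in check: no.
Black is not in check, so this cannot be checkmate.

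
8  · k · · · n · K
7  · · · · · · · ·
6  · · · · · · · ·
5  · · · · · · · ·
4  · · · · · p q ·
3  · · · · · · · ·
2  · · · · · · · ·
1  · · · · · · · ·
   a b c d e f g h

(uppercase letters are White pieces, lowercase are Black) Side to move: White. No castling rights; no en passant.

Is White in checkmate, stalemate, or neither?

stalemate

White to move; white king on h8.
In check: no.
King squares — g7: attacked by Qg4; h7: attacked by Nf8; g8: attacked by Qg4.
Legal moves for White: none.
Not in check and no legal moves → stalemate.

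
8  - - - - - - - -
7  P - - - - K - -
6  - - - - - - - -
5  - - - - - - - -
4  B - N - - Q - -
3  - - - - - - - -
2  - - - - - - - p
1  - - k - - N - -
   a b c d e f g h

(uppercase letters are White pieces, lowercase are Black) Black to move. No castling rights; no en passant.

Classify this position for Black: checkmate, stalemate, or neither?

neither

Black to move; black king on c1.
In check: yes, from the white queen on f4.
Legal moves for Black: Kb1.
Black is in check but has 1 legal move → neither.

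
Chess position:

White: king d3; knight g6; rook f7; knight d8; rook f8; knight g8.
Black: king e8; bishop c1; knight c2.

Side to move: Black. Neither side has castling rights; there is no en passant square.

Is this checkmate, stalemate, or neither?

Black to move; black king on e8.
In check: yes, from the white rook on f8.
King squares — d7: attacked by Rf7; e7: attacked by Ng6; f7: attacked by Nd8; d8: attacked by Rf8; f8: attacked by Ng6.
Legal moves for Black: none.
In check with no legal moves → checkmate.

checkmate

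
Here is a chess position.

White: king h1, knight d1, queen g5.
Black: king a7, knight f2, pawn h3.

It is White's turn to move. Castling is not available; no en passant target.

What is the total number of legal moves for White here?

White to move; king on h1.
In check: yes, from the black knight on f2.
Legal moves: Kh2, Kg1, Nxf2.
Count: 3.

3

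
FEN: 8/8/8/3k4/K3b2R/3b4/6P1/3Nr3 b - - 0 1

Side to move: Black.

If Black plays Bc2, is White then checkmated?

no

After Bc2: white king on a4; in check: yes, from the black bishop on c2.
White has 4 legal replies: Kb5, Ka5, Kb4, Ka3.
In check but a legal move exists → not checkmate.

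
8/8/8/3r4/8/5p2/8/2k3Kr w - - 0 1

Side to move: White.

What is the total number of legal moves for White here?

White to move; king on g1.
In check: yes, from the black rook on h1.
Legal moves: Kf2, Kxh1.
Count: 2.

2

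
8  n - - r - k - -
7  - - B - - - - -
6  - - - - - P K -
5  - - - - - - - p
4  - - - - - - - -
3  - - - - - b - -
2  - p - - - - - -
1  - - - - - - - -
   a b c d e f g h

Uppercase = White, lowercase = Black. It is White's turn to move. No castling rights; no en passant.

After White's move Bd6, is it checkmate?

no

After Bd6: black king on f8; in check: yes, from the white bishop on d6.
Black has 3 legal replies: Kg8, Ke8, Rxd6.
In check but a legal move exists → not checkmate.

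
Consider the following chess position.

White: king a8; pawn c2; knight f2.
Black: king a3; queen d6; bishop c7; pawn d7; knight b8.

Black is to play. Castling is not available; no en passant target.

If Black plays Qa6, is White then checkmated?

After Qa6: white king on a8; in check: yes, from the black queen on a6.
King squares — a7: attacked by Qa6; b7: attacked by Qa6; b8: attacked by Bc7.
White has no legal moves → checkmate.

yes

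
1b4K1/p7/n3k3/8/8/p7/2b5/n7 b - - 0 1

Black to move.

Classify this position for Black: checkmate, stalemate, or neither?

neither

Black to move; black king on e6.
In check: no.
Legal moves for Black include: Bc7, Bd6, Be5, Bf4, Bg3, Bh2, Ke7, Kd7, Kf6, Kd6, Kf5, Ke5, Kd5, Nc7, Nc5, Nb4, Bh7+, Bg6, ... (list truncated; more exist).
Black has legal moves and is not in check → neither.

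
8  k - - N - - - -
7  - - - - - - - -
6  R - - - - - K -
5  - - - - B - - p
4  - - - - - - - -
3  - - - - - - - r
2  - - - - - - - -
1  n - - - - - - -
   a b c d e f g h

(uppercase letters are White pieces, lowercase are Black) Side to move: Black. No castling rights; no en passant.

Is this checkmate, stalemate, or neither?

checkmate

Black to move; black king on a8.
In check: yes, from the white rook on a6.
King squares — a7: attacked by Ra6; b7: attacked by Nd8; b8: attacked by Be5.
Legal moves for Black: none.
In check with no legal moves → checkmate.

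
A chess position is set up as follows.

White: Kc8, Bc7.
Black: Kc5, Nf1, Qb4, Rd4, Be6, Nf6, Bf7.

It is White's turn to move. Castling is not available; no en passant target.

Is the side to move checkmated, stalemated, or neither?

checkmate

White to move; white king on c8.
In check: yes, from the black bishop on e6.
King squares — b7: attacked by Qb4; c7: own bishop; d7: attacked by Rd4; b8: attacked by Qb4; d8: attacked by Rd4.
Legal moves for White: none.
In check with no legal moves → checkmate.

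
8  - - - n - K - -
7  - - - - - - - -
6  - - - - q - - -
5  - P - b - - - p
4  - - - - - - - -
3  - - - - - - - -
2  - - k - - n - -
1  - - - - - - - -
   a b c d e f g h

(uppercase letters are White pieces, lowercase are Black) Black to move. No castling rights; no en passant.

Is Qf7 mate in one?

After Qf7: white king on f8; in check: yes, from the black queen on f7.
King squares — e7: attacked by Qf7; f7: attacked by Bd5; g7: attacked by Qf7; e8: attacked by Qf7; g8: attacked by Qf7.
White has no legal moves → checkmate.

yes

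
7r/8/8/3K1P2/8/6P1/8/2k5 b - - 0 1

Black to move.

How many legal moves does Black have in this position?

19

Black to move; king on c1.
In check: no.
Legal moves: Rg8, Rf8, Re8, Rd8+, Rc8, Rb8, Ra8, Rh7, Rh6, Rh5, Rh4, Rh3, Rh2, Rh1, Kd2, Kc2, Kb2, Kd1, Kb1.
Count: 19.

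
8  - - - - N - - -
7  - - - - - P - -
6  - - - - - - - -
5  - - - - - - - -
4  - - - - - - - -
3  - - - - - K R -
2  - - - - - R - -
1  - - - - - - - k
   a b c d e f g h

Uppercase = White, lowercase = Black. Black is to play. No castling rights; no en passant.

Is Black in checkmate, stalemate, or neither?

Black to move; black king on h1.
In check: no.
King squares — g1: attacked by Rg3; g2: attacked by Rf2; h2: attacked by Rf2.
Legal moves for Black: none.
Not in check and no legal moves → stalemate.

stalemate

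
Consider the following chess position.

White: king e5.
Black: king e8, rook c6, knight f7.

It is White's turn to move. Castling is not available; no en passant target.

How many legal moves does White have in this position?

5

White to move; king on e5.
In check: yes, from the black knight on f7.
Legal moves: Kf5, Kd5, Kf4, Ke4, Kd4.
Count: 5.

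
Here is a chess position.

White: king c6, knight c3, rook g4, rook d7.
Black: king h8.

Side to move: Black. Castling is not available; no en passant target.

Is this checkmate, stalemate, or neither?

stalemate

Black to move; black king on h8.
In check: no.
King squares — g7: attacked by Rg4; h7: attacked by Rd7; g8: attacked by Rg4.
Legal moves for Black: none.
Not in check and no legal moves → stalemate.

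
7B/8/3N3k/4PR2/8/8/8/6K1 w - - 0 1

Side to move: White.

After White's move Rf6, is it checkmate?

no

After Rf6: black king on h6; in check: yes, from the white rook on f6.
Black has 3 legal replies: Kh7, Kh5, Kg5.
In check but a legal move exists → not checkmate.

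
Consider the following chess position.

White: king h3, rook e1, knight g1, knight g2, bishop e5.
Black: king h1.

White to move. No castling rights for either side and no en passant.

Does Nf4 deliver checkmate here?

After Nf4: black king on h1; in check: no.
Black is not in check, so this cannot be checkmate.

no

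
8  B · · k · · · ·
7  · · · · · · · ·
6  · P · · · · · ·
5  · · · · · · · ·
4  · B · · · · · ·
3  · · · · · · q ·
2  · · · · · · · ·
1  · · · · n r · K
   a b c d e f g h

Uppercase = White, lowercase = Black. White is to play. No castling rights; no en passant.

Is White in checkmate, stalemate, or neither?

checkmate

White to move; white king on h1.
In check: yes, from the black rook on f1.
King squares — g1: attacked by Rf1; g2: attacked by Ne1; h2: attacked by Qg3.
Legal moves for White: none.
In check with no legal moves → checkmate.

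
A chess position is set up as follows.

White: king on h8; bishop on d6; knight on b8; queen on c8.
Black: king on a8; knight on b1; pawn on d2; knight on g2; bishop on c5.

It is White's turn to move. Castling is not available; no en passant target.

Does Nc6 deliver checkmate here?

After Nc6: black king on a8; in check: yes, from the white queen on c8.
King squares — a7: attacked by Nc6; b7: attacked by Qc8; b8: attacked by Nc6.
Black has no legal moves → checkmate.

yes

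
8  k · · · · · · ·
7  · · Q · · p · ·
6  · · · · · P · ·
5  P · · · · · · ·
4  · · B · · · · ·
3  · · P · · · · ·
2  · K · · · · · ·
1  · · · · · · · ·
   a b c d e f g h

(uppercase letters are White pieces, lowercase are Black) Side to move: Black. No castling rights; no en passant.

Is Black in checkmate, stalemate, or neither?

stalemate

Black to move; black king on a8.
In check: no.
King squares — a7: attacked by Qc7; b7: attacked by Qc7; b8: attacked by Qc7.
Legal moves for Black: none.
Not in check and no legal moves → stalemate.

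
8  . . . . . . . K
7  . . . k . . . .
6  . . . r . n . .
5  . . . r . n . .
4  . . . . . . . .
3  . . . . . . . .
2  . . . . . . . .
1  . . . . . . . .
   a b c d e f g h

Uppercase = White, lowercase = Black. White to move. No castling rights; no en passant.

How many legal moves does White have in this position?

0

White to move; king on h8.
In check: no.
Legal moves: none.
Count: 0.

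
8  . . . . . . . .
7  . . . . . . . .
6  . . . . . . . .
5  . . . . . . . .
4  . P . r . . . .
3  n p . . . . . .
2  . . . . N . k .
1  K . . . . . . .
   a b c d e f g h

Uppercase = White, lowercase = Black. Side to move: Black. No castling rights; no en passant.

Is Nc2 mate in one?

After Nc2: white king on a1; in check: yes, from the black knight on c2.
White has 2 legal replies: Kb2, Kb1.
In check but a legal move exists → not checkmate.

no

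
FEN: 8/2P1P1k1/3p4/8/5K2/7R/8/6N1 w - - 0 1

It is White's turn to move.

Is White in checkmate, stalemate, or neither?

White to move; white king on f4.
In check: no.
Legal moves for White include: Kg5, Kf5, Kg4, Ke4, Kg3, Kf3, Ke3, Rh8, Rh7+, Rh6, Rh5, Rh4, Rg3+, Rf3, Re3, Rd3, Rc3, Rb3, ... (list truncated; more exist).
White has legal moves and is not in check → neither.

neither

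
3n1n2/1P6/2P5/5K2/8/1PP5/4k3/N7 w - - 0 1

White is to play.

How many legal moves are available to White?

14

White to move; king on f5.
In check: no.
Legal moves: Kf6, Kg5, Ke5, Kg4, Kf4, Ke4, Nc2, b8=Q, b8=R, b8=B, b8=N, c7, c4, b4.
Count: 14.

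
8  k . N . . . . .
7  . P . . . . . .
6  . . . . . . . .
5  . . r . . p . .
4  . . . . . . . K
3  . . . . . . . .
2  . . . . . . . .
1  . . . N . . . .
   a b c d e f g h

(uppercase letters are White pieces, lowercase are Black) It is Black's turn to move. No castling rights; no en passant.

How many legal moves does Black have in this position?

2

Black to move; king on a8.
In check: yes, from the white pawn on b7.
Legal moves: Kb8, Kxb7.
Count: 2.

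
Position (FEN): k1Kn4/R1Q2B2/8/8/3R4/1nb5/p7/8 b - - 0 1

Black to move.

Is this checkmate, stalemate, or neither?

Black to move; black king on a8.
In check: yes, from the white rook on a7.
King squares — a7: attacked by Qc7; b7: attacked by Ra7; b8: attacked by Qc7.
Legal moves for Black: none.
In check with no legal moves → checkmate.

checkmate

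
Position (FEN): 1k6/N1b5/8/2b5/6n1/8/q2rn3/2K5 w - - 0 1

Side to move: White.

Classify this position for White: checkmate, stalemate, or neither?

checkmate

White to move; white king on c1.
In check: yes, from the black knight on e2.
King squares — b1: attacked by Qa2; d1: attacked by Rd2; b2: attacked by Qa2; c2: attacked by Qa2; d2: attacked by Qa2.
Legal moves for White: none.
In check with no legal moves → checkmate.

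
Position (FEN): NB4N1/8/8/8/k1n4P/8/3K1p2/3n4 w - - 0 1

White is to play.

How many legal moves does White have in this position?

White to move; king on d2.
In check: yes, from the black knight on c4.
Legal moves: Kd3, Ke2, Kc2, Kxd1, Kc1.
Count: 5.

5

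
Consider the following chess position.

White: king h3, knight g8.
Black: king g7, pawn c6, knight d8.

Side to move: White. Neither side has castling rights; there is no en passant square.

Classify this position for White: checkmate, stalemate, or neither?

neither

White to move; white king on h3.
In check: no.
Legal moves for White: Ne7, Nh6, Nf6, Kh4, Kg4, Kg3, Kh2, Kg2.
White has 8 legal moves and is not in check → neither.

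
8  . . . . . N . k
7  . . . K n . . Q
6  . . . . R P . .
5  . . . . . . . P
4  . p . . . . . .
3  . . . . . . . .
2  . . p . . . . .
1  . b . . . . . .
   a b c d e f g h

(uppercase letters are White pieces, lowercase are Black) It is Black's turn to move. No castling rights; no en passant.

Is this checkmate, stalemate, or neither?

Black to move; black king on h8.
In check: yes, from the white queen on h7.
King squares — g7: attacked by Pf6; h7: attacked by Nf8; g8: attacked by Qh7.
Legal moves for Black: none.
In check with no legal moves → checkmate.

checkmate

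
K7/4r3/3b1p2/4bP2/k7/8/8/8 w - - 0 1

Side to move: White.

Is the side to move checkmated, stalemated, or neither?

White to move; white king on a8.
In check: no.
King squares — a7: attacked by Re7; b7: attacked by Re7; b8: attacked by Bd6.
Legal moves for White: none.
Not in check and no legal moves → stalemate.

stalemate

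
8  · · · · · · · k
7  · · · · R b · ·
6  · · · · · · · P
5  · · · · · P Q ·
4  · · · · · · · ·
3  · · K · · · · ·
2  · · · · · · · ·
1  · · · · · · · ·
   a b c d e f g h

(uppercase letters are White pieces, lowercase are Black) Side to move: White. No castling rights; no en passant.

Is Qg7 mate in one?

yes

After Qg7: black king on h8; in check: yes, from the white queen on g7.
King squares — g7: attacked by Ph6; h7: attacked by Qg7; g8: attacked by Qg7.
Black has no legal moves → checkmate.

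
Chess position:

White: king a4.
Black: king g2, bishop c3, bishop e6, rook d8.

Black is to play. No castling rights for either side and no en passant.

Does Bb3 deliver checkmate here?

After Bb3: white king on a4; in check: yes, from the black bishop on b3.
White has 3 legal replies: Kb5, Kxb3, Ka3.
In check but a legal move exists → not checkmate.

no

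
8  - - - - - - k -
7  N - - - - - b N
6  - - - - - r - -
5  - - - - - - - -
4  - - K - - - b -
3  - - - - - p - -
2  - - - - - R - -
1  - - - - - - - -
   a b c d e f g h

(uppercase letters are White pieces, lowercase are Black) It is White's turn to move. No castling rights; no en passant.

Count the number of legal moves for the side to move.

23

White to move; king on c4.
In check: no.
Legal moves: Nf8, Nxf6+, Ng5, Nc8, Nc6, Nb5, Kd5, Kc5, Kb5, Kd4, Kb4, Kd3, Kc3, Kb3, Rxf3, Rh2, Rg2, Re2, Rd2, Rc2, Rb2, Ra2, Rf1.
Count: 23.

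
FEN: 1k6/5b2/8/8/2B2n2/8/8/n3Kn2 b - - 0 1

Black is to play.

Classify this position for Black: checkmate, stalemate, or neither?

Black to move; black king on b8.
In check: no.
Legal moves for Black include: Kc8, Ka8, Kc7, Kb7, Ka7, Bg8, Be8, Bg6, Be6, Bh5, Bd5, Bxc4, Ng6, Ne6, Nh5, Nd5, Nh3, Nd3+, ... (list truncated; more exist).
Black has legal moves and is not in check → neither.

neither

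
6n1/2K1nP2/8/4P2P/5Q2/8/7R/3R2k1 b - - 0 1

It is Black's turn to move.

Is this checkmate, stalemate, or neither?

checkmate

Black to move; black king on g1.
In check: yes, from the white rook on d1.
King squares — f1: attacked by Rd1; h1: attacked by Rd1; f2: attacked by Rh2; g2: attacked by Rh2; h2: attacked by Qf4.
Legal moves for Black: none.
In check with no legal moves → checkmate.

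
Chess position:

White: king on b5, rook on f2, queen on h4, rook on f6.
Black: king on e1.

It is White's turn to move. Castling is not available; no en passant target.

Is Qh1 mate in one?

yes

After Qh1: black king on e1; in check: yes, from the white queen on h1.
King squares — d1: attacked by Qh1; f1: attacked by Qh1; d2: attacked by Rf2; e2: attacked by Rf2; f2: attacked by Rf6.
Black has no legal moves → checkmate.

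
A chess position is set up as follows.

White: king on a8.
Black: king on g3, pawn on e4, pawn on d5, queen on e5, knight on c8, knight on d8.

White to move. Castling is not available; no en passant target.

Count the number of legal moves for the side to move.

White to move; king on a8.
In check: no.
Legal moves: none.
Count: 0.

0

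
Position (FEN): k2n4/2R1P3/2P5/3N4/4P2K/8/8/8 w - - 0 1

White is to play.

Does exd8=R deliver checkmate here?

yes

After exd8=R: black king on a8; in check: yes, from the white rook on d8.
King squares — a7: attacked by Rc7; b7: attacked by Pc6; b8: attacked by Rd8.
Black has no legal moves → checkmate.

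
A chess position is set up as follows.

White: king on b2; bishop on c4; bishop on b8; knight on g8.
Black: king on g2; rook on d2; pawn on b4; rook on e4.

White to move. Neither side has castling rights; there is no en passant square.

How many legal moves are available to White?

White to move; king on b2.
In check: yes, from the black rook on d2.
Legal moves: Kb3, Kc1, Kb1, Ka1.
Count: 4.

4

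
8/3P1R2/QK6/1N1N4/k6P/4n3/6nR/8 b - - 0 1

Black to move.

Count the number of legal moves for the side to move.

1

Black to move; king on a4.
In check: yes, from the white queen on a6.
Legal moves: Kb3.
Count: 1.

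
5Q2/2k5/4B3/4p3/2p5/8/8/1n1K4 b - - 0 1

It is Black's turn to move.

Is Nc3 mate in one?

After Nc3: white king on d1; in check: yes, from the black knight on c3.
White has 4 legal replies: Kd2, Kc2, Ke1, Kc1.
In check but a legal move exists → not checkmate.

no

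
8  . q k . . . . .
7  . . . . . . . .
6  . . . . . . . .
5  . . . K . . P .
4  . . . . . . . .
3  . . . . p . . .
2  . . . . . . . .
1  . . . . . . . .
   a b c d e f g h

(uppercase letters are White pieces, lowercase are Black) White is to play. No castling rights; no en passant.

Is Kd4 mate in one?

After Kd4: black king on c8; in check: no.
Black is not in check, so this cannot be checkmate.

no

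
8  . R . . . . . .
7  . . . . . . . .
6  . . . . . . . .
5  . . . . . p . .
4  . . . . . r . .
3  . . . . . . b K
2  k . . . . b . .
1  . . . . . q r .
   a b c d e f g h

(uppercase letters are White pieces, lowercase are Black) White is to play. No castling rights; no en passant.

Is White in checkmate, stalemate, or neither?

checkmate

White to move; white king on h3.
In check: yes, from the black queen on f1.
King squares — g2: attacked by Qf1; h2: attacked by Bg3; g3: attacked by Rg1; g4: attacked by Rf4; h4: attacked by Bg3.
Legal moves for White: none.
In check with no legal moves → checkmate.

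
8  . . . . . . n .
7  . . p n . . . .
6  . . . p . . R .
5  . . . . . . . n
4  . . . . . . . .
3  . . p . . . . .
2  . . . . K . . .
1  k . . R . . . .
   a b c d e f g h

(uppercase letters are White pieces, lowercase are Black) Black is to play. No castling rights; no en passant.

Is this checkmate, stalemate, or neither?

neither

Black to move; black king on a1.
In check: yes, from the white rook on d1.
Legal moves for Black: Kb2, Ka2.
Black is in check but has 2 legal moves → neither.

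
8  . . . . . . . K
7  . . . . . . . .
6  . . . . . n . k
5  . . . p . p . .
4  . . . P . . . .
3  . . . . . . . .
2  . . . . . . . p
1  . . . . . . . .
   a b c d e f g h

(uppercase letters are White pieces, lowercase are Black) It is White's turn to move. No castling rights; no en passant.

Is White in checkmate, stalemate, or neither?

stalemate

White to move; white king on h8.
In check: no.
King squares — g7: attacked by Kh6; h7: attacked by Nf6; g8: attacked by Nf6.
Legal moves for White: none.
Not in check and no legal moves → stalemate.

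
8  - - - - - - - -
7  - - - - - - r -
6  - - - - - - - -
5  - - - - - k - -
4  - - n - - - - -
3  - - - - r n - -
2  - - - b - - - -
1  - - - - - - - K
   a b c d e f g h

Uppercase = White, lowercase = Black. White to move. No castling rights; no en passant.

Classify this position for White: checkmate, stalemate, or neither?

White to move; white king on h1.
In check: no.
King squares — g1: attacked by Nf3; g2: attacked by Rg7; h2: attacked by Nf3.
Legal moves for White: none.
Not in check and no legal moves → stalemate.

stalemate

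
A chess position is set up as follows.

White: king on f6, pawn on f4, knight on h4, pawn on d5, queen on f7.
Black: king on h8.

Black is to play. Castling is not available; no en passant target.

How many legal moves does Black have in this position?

Black to move; king on h8.
In check: no.
Legal moves: none.
Count: 0.

0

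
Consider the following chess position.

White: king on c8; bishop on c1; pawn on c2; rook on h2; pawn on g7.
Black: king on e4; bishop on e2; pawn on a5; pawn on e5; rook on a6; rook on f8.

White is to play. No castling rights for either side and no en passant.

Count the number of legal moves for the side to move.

White to move; king on c8.
In check: yes, from the black rook on f8.
Legal moves: Kd7, Kc7, Kb7, gxf8=Q, gxf8=R, gxf8=B, gxf8=N.
Count: 7.

7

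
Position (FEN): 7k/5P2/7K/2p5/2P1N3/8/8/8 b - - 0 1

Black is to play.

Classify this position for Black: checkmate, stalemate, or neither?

Black to move; black king on h8.
In check: no.
King squares — g7: attacked by Kh6; h7: attacked by Kh6; g8: attacked by Pf7.
Legal moves for Black: none.
Not in check and no legal moves → stalemate.

stalemate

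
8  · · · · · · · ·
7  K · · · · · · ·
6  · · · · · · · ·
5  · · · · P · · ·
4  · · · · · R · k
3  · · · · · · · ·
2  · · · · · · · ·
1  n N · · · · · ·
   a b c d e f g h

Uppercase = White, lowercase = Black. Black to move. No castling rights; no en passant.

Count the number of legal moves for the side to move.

4

Black to move; king on h4.
In check: yes, from the white rook on f4.
Legal moves: Kh5, Kg5, Kh3, Kg3.
Count: 4.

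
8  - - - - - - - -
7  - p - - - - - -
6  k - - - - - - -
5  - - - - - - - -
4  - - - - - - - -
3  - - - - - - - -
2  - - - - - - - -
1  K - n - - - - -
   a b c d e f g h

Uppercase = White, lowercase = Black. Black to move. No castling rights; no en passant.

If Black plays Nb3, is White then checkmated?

no

After Nb3: white king on a1; in check: yes, from the black knight on b3.
White has 3 legal replies: Kb2, Ka2, Kb1.
In check but a legal move exists → not checkmate.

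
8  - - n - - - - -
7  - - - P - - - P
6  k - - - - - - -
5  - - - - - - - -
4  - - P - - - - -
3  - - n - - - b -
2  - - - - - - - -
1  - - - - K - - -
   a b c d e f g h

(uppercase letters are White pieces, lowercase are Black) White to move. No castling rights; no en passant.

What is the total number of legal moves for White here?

White to move; king on e1.
In check: yes, from the black bishop on g3.
Legal moves: Kd2, Kf1.
Count: 2.

2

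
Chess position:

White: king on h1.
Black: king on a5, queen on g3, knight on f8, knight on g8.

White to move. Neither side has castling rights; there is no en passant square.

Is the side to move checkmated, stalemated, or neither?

stalemate

White to move; white king on h1.
In check: no.
King squares — g1: attacked by Qg3; g2: attacked by Qg3; h2: attacked by Qg3.
Legal moves for White: none.
Not in check and no legal moves → stalemate.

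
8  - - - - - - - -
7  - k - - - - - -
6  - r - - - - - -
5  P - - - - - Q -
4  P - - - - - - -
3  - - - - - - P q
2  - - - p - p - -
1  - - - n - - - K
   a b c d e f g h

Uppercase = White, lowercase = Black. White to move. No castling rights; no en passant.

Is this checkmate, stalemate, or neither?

White to move; white king on h1.
In check: yes, from the black queen on h3.
King squares — g1: attacked by Pf2; g2: attacked by Qh3; h2: attacked by Qh3.
Legal moves for White: none.
In check with no legal moves → checkmate.

checkmate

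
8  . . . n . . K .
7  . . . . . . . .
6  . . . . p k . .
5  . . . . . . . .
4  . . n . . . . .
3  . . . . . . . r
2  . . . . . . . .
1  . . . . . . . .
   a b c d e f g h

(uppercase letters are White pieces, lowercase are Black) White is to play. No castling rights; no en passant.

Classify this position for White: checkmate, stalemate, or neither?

neither

White to move; white king on g8.
In check: no.
Legal moves for White: Kf8.
White has 1 legal move and is not in check → neither.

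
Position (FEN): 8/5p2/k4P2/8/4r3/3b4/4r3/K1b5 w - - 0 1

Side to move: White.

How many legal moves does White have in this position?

0

White to move; king on a1.
In check: no.
Legal moves: none.
Count: 0.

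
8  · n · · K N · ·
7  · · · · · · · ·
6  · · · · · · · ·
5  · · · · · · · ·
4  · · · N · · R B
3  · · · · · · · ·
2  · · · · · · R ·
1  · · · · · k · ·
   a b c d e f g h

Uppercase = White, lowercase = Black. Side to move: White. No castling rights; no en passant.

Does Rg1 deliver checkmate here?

yes

After Rg1: black king on f1; in check: yes, from the white rook on g1.
King squares — e1: attacked by Rg1; g1: attacked by Rg4; e2: attacked by Nd4; f2: attacked by Bh4; g2: attacked by Rg1.
Black has no legal moves → checkmate.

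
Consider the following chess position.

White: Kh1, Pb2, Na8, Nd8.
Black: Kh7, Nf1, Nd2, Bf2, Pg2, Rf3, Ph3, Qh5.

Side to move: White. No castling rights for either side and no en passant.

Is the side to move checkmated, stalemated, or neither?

checkmate

White to move; white king on h1.
In check: yes, from the black pawn on g2.
King squares — g1: attacked by Bf2; g2: attacked by Ph3; h2: attacked by Nf1.
Legal moves for White: none.
In check with no legal moves → checkmate.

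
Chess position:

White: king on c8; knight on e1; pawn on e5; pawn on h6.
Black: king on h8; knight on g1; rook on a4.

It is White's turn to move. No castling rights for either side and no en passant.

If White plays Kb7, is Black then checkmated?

After Kb7: black king on h8; in check: no.
Black is not in check, so this cannot be checkmate.

no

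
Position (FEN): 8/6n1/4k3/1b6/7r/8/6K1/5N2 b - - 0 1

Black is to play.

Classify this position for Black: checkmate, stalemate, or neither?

neither

Black to move; black king on e6.
In check: no.
Legal moves for Black include: Ne8, Nh5, Nf5, Kf7, Ke7, Kd7, Kf6, Kd6, Kf5, Ke5, Kd5, Be8, Bd7, Bc6+, Ba6, Bc4, Ba4, Bd3, ... (list truncated; more exist).
Black has legal moves and is not in check → neither.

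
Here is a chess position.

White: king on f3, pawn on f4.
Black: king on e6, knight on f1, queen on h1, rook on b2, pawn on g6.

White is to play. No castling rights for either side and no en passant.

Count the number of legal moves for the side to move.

White to move; king on f3.
In check: yes, from the black queen on h1.
Legal moves: Kg4.
Count: 1.

1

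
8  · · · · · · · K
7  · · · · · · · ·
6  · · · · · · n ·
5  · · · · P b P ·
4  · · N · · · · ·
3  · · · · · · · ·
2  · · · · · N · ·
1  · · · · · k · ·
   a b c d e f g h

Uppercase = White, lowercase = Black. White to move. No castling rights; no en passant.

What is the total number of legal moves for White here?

White to move; king on h8.
In check: yes, from the black knight on g6.
Legal moves: Kg8, Kh7, Kg7.
Count: 3.

3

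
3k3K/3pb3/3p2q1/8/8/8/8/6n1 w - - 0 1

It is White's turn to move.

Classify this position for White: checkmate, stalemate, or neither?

stalemate

White to move; white king on h8.
In check: no.
King squares — g7: attacked by Qg6; h7: attacked by Qg6; g8: attacked by Qg6.
Legal moves for White: none.
Not in check and no legal moves → stalemate.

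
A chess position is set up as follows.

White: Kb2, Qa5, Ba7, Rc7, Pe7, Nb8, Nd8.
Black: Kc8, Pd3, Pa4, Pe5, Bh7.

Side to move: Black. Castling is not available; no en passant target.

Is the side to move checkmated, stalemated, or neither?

checkmate

Black to move; black king on c8.
In check: yes, from the white rook on c7.
King squares — b7: attacked by Rc7; c7: attacked by Qa5; d7: attacked by Rc7; b8: attacked by Ba7; d8: attacked by Pe7.
Legal moves for Black: none.
In check with no legal moves → checkmate.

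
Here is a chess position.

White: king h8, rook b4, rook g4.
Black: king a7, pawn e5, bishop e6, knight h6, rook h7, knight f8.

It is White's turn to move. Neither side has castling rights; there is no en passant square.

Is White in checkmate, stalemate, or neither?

White to move; white king on h8.
In check: yes, from the black rook on h7.
King squares — g7: attacked by Rh7; h7: attacked by Nf8; g8: attacked by Be6.
Legal moves for White: none.
In check with no legal moves → checkmate.

checkmate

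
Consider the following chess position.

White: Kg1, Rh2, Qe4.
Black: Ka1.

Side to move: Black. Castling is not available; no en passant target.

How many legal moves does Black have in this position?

0

Black to move; king on a1.
In check: no.
Legal moves: none.
Count: 0.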